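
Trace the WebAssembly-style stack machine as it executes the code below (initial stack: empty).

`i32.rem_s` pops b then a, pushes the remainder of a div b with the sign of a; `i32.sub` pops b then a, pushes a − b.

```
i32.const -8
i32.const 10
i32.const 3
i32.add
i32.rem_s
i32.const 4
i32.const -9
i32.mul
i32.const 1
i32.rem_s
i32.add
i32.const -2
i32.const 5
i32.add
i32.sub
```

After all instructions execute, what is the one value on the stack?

-11

i32.const -8 → -8
i32.const 10 → -8 10
i32.const 3  → -8 10 3
i32.add      → -8 13
i32.rem_s    → -8
i32.const 4  → -8 4
i32.const -9 → -8 4 -9
i32.mul      → -8 -36
i32.const 1  → -8 -36 1
i32.rem_s    → -8 0
i32.add      → -8
i32.const -2 → -8 -2
i32.const 5  → -8 -2 5
i32.add      → -8 3
i32.sub      → -11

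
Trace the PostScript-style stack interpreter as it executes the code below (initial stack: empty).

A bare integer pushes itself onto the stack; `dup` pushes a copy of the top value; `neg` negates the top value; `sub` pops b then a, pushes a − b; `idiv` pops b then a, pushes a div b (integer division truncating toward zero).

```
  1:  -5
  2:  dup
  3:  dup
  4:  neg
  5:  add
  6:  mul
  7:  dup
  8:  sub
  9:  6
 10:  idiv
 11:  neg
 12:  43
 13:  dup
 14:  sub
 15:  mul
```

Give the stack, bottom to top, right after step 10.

-5   -> -5
dup  -> -5 -5
dup  -> -5 -5 -5
neg  -> -5 -5 5
add  -> -5 0
mul  -> 0
dup  -> 0 0
sub  -> 0
6    -> 0 6
idiv -> 0

[0]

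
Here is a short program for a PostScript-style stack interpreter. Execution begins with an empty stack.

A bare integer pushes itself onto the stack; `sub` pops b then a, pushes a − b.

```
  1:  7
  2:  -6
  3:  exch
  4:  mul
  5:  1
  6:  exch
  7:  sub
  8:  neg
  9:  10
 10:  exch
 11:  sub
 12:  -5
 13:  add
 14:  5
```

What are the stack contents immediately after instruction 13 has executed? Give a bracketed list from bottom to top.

7    : [7]
-6   : [7, -6]
exch : [-6, 7]
mul  : [-42]
1    : [-42, 1]
exch : [1, -42]
sub  : [43]
neg  : [-43]
10   : [-43, 10]
exch : [10, -43]
sub  : [53]
-5   : [53, -5]
add  : [48]

[48]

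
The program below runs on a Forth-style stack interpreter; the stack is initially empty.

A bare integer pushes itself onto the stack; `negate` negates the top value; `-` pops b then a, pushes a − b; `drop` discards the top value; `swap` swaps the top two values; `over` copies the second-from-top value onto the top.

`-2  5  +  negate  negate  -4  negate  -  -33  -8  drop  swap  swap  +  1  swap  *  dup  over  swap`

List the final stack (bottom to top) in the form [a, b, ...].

-2      [-2]
5       [-2, 5]
+       [3]
negate  [-3]
negate  [3]
-4      [3, -4]
negate  [3, 4]
-       [-1]
-33     [-1, -33]
-8      [-1, -33, -8]
drop    [-1, -33]
swap    [-33, -1]
swap    [-1, -33]
+       [-34]
1       [-34, 1]
swap    [1, -34]
*       [-34]
dup     [-34, -34]
over    [-34, -34, -34]
swap    [-34, -34, -34]

[-34, -34, -34]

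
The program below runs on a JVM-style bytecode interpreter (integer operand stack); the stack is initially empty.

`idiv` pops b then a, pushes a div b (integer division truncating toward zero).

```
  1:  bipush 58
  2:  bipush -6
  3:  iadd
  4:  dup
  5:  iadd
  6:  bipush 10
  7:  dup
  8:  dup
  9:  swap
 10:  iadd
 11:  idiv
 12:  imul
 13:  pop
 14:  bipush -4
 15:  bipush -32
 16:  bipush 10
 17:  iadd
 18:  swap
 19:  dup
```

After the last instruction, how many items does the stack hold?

bipush 58  -> 58
bipush -6  -> 58 -6
iadd       -> 52
dup        -> 52 52
iadd       -> 104
bipush 10  -> 104 10
dup        -> 104 10 10
dup        -> 104 10 10 10
swap       -> 104 10 10 10
iadd       -> 104 10 20
idiv       -> 104 0
imul       -> 0
pop        -> (empty)
bipush -4  -> -4
bipush -32 -> -4 -32
bipush 10  -> -4 -32 10
iadd       -> -4 -22
swap       -> -22 -4
dup        -> -22 -4 -4

3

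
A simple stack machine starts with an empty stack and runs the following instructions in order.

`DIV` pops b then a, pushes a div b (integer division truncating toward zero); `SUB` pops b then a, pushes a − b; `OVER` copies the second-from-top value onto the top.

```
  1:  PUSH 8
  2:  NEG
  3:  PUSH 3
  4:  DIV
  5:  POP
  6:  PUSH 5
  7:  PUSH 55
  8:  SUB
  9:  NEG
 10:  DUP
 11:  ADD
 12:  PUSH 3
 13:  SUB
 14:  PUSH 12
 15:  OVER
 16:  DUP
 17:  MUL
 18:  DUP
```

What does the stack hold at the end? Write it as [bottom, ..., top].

[97, 12, 9409, 9409]

PUSH 8  : 8
NEG     : -8
PUSH 3  : -8 3
DIV     : -2
POP     : (empty)
PUSH 5  : 5
PUSH 55 : 5 55
SUB     : -50
NEG     : 50
DUP     : 50 50
ADD     : 100
PUSH 3  : 100 3
SUB     : 97
PUSH 12 : 97 12
OVER    : 97 12 97
DUP     : 97 12 97 97
MUL     : 97 12 9409
DUP     : 97 12 9409 9409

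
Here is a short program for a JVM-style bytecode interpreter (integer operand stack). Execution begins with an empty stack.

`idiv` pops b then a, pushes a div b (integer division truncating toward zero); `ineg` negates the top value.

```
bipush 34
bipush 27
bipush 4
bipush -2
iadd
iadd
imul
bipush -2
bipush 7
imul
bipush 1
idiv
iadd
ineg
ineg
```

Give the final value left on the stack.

972

bipush 34 -> [34]
bipush 27 -> [34, 27]
bipush 4  -> [34, 27, 4]
bipush -2 -> [34, 27, 4, -2]
iadd      -> [34, 27, 2]
iadd      -> [34, 29]
imul      -> [986]
bipush -2 -> [986, -2]
bipush 7  -> [986, -2, 7]
imul      -> [986, -14]
bipush 1  -> [986, -14, 1]
idiv      -> [986, -14]
iadd      -> [972]
ineg      -> [-972]
ineg      -> [972]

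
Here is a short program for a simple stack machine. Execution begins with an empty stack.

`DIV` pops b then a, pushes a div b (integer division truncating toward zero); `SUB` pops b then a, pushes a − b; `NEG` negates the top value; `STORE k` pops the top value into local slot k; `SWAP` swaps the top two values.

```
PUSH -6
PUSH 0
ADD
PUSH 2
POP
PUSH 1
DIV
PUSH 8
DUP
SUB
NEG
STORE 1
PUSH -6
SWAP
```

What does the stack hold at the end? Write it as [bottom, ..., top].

PUSH -6 : -6
PUSH 0  : -6 0
ADD     : -6
PUSH 2  : -6 2
POP     : -6
PUSH 1  : -6 1
DIV     : -6
PUSH 8  : -6 8
DUP     : -6 8 8
SUB     : -6 0
NEG     : -6 0
STORE 1 : -6
PUSH -6 : -6 -6
SWAP    : -6 -6

[-6, -6]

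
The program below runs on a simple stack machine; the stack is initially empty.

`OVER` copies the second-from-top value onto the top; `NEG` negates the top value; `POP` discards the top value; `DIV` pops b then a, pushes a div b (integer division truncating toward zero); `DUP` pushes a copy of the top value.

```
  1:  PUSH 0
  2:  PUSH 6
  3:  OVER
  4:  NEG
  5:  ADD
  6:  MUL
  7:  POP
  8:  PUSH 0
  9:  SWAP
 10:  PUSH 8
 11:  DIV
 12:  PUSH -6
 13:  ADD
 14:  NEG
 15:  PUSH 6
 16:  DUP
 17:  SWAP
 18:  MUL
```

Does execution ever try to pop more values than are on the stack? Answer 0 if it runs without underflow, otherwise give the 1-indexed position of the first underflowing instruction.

PUSH 0 : [0]
PUSH 6 : [0, 6]
OVER   : [0, 6, 0]
NEG    : [0, 6, 0]
ADD    : [0, 6]
MUL    : [0]
POP    : []
PUSH 0 : [0]
SWAP  — needs 2 operands, stack has 1 → underflow

9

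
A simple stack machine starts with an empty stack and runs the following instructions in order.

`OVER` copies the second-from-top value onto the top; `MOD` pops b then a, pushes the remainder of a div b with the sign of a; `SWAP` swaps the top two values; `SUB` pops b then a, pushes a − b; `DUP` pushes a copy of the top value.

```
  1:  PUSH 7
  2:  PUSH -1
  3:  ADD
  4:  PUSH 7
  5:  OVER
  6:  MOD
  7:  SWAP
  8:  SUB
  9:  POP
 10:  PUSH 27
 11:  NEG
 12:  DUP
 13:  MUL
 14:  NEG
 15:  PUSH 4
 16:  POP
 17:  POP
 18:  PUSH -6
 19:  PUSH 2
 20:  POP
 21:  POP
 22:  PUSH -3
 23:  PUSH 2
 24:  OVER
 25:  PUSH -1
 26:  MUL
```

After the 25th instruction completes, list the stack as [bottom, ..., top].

[-3, 2, -3, -1]

PUSH 7  → 7
PUSH -1 → 7 -1
ADD     → 6
PUSH 7  → 6 7
OVER    → 6 7 6
MOD     → 6 1
SWAP    → 1 6
SUB     → -5
POP     → (empty)
PUSH 27 → 27
NEG     → -27
DUP     → -27 -27
MUL     → 729
NEG     → -729
PUSH 4  → -729 4
POP     → -729
POP     → (empty)
PUSH -6 → -6
PUSH 2  → -6 2
POP     → -6
POP     → (empty)
PUSH -3 → -3
PUSH 2  → -3 2
OVER    → -3 2 -3
PUSH -1 → -3 2 -3 -1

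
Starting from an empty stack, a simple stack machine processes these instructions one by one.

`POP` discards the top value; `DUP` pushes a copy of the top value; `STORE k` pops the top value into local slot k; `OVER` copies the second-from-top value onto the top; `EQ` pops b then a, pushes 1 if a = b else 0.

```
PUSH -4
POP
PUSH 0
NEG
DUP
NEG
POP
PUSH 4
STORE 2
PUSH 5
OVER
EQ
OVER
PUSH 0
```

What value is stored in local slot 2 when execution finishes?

4

PUSH -4  [-4]
POP      []
PUSH 0   [0]
NEG      [0]
DUP      [0, 0]
NEG      [0, 0]
POP      [0]
PUSH 4   [0, 4]
STORE 2  [0]
PUSH 5   [0, 5]
OVER     [0, 5, 0]
EQ       [0, 0]
OVER     [0, 0, 0]
PUSH 0   [0, 0, 0, 0]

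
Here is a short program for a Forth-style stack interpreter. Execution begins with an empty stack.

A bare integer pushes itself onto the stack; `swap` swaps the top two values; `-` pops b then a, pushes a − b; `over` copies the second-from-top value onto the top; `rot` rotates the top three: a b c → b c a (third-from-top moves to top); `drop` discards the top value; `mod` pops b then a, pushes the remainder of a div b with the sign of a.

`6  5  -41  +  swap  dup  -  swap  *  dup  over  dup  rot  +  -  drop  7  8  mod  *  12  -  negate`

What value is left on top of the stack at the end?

6      : [6]
5      : [6, 5]
-41    : [6, 5, -41]
+      : [6, -36]
swap   : [-36, 6]
dup    : [-36, 6, 6]
-      : [-36, 0]
swap   : [0, -36]
*      : [0]
dup    : [0, 0]
over   : [0, 0, 0]
dup    : [0, 0, 0, 0]
rot    : [0, 0, 0, 0]
+      : [0, 0, 0]
-      : [0, 0]
drop   : [0]
7      : [0, 7]
8      : [0, 7, 8]
mod    : [0, 7]
*      : [0]
12     : [0, 12]
-      : [-12]
negate : [12]

12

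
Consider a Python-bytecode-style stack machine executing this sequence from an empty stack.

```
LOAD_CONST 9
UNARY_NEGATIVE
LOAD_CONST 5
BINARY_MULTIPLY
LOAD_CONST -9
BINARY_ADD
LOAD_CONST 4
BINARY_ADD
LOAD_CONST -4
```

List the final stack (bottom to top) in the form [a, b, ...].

[-50, -4]

LOAD_CONST 9    -> [9]
UNARY_NEGATIVE  -> [-9]
LOAD_CONST 5    -> [-9, 5]
BINARY_MULTIPLY -> [-45]
LOAD_CONST -9   -> [-45, -9]
BINARY_ADD      -> [-54]
LOAD_CONST 4    -> [-54, 4]
BINARY_ADD      -> [-50]
LOAD_CONST -4   -> [-50, -4]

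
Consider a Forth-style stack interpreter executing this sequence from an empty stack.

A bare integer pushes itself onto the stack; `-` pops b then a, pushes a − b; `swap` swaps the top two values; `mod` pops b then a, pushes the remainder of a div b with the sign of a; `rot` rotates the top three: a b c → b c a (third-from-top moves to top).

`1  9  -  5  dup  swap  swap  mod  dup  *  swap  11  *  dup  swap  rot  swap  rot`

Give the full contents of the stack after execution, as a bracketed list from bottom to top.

[0, -88, -88]

1    → 1
9    → 1 9
-    → -8
5    → -8 5
dup  → -8 5 5
swap → -8 5 5
swap → -8 5 5
mod  → -8 0
dup  → -8 0 0
*    → -8 0
swap → 0 -8
11   → 0 -8 11
*    → 0 -88
dup  → 0 -88 -88
swap → 0 -88 -88
rot  → -88 -88 0
swap → -88 0 -88
rot  → 0 -88 -88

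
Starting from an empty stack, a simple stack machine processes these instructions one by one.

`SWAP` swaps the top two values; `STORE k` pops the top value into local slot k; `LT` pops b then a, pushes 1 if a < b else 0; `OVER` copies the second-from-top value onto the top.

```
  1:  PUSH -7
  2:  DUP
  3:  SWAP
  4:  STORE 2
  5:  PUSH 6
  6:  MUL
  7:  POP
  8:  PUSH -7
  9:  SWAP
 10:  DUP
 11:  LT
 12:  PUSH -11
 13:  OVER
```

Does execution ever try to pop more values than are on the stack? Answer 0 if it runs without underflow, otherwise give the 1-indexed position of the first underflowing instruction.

PUSH -7 → -7
DUP     → -7 -7
SWAP    → -7 -7
STORE 2 → -7
PUSH 6  → -7 6
MUL     → -42
POP     → (empty)
PUSH -7 → -7
SWAP  — needs 2 operands, stack has 1 → underflow

9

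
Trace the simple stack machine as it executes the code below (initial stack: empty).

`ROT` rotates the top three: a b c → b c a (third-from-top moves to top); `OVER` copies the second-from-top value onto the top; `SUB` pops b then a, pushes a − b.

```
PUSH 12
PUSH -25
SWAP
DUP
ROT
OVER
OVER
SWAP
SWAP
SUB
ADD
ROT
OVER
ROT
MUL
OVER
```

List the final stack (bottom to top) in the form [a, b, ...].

[12, 12, 144, 12]

PUSH 12  : 12
PUSH -25 : 12 -25
SWAP     : -25 12
DUP      : -25 12 12
ROT      : 12 12 -25
OVER     : 12 12 -25 12
OVER     : 12 12 -25 12 -25
SWAP     : 12 12 -25 -25 12
SWAP     : 12 12 -25 12 -25
SUB      : 12 12 -25 37
ADD      : 12 12 12
ROT      : 12 12 12
OVER     : 12 12 12 12
ROT      : 12 12 12 12
MUL      : 12 12 144
OVER     : 12 12 144 12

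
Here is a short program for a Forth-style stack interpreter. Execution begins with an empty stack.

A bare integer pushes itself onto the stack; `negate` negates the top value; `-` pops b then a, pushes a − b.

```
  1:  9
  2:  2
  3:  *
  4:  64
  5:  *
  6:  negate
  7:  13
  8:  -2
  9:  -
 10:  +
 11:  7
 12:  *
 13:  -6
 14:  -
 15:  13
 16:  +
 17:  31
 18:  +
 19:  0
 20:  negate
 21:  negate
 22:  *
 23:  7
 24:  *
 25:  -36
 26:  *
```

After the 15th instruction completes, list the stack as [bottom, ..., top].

[-7953, 13]

9      → [9]
2      → [9, 2]
*      → [18]
64     → [18, 64]
*      → [1152]
negate → [-1152]
13     → [-1152, 13]
-2     → [-1152, 13, -2]
-      → [-1152, 15]
+      → [-1137]
7      → [-1137, 7]
*      → [-7959]
-6     → [-7959, -6]
-      → [-7953]
13     → [-7953, 13]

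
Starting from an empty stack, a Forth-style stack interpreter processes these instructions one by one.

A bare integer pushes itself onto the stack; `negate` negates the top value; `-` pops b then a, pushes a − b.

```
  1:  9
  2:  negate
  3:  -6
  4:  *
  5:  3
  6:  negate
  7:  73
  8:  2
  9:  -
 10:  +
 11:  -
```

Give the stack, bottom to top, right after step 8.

[54, -3, 73, 2]

9      → 9
negate → -9
-6     → -9 -6
*      → 54
3      → 54 3
negate → 54 -3
73     → 54 -3 73
2      → 54 -3 73 2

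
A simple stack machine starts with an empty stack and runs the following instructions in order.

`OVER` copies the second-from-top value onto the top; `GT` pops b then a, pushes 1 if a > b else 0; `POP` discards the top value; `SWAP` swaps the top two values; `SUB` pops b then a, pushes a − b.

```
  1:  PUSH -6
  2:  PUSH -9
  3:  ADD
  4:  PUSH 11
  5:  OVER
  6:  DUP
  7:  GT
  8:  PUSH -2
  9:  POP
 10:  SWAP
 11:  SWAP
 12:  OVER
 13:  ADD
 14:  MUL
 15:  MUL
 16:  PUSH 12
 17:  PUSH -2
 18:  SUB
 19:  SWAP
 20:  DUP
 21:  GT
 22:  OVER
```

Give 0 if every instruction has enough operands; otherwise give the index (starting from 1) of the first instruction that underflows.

0

PUSH -6 → [-6]
PUSH -9 → [-6, -9]
ADD     → [-15]
PUSH 11 → [-15, 11]
OVER    → [-15, 11, -15]
DUP     → [-15, 11, -15, -15]
GT      → [-15, 11, 0]
PUSH -2 → [-15, 11, 0, -2]
POP     → [-15, 11, 0]
SWAP    → [-15, 0, 11]
SWAP    → [-15, 11, 0]
OVER    → [-15, 11, 0, 11]
ADD     → [-15, 11, 11]
MUL     → [-15, 121]
MUL     → [-1815]
PUSH 12 → [-1815, 12]
PUSH -2 → [-1815, 12, -2]
SUB     → [-1815, 14]
SWAP    → [14, -1815]
DUP     → [14, -1815, -1815]
GT      → [14, 0]
OVER    → [14, 0, 14]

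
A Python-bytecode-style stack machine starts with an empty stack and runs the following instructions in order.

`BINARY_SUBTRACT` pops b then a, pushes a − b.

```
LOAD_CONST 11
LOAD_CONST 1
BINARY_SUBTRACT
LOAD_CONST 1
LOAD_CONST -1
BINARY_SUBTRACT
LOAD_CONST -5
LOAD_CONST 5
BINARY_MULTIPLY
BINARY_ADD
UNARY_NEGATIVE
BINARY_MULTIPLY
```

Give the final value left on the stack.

LOAD_CONST 11   : 11
LOAD_CONST 1    : 11 1
BINARY_SUBTRACT : 10
LOAD_CONST 1    : 10 1
LOAD_CONST -1   : 10 1 -1
BINARY_SUBTRACT : 10 2
LOAD_CONST -5   : 10 2 -5
LOAD_CONST 5    : 10 2 -5 5
BINARY_MULTIPLY : 10 2 -25
BINARY_ADD      : 10 -23
UNARY_NEGATIVE  : 10 23
BINARY_MULTIPLY : 230

230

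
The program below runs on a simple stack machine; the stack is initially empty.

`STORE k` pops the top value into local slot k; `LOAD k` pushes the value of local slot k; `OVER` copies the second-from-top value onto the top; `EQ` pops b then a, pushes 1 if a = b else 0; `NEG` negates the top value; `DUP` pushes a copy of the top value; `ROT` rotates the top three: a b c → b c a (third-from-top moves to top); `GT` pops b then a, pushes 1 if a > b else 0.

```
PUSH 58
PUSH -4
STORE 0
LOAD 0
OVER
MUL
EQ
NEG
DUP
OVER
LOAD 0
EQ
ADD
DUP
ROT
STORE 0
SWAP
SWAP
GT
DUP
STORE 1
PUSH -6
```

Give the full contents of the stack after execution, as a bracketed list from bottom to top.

[0, -6]

PUSH 58  58
PUSH -4  58 -4
STORE 0  58
LOAD 0   58 -4
OVER     58 -4 58
MUL      58 -232
EQ       0
NEG      0
DUP      0 0
OVER     0 0 0
LOAD 0   0 0 0 -4
EQ       0 0 0
ADD      0 0
DUP      0 0 0
ROT      0 0 0
STORE 0  0 0
SWAP     0 0
SWAP     0 0
GT       0
DUP      0 0
STORE 1  0
PUSH -6  0 -6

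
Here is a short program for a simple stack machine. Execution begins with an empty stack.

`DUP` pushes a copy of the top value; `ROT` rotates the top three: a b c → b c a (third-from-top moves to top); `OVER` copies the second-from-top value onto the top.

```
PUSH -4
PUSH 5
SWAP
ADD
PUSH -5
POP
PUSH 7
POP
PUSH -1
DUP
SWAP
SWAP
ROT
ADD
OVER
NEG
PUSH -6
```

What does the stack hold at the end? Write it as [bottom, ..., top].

[-1, 0, 1, -6]

PUSH -4  -4
PUSH 5   -4 5
SWAP     5 -4
ADD      1
PUSH -5  1 -5
POP      1
PUSH 7   1 7
POP      1
PUSH -1  1 -1
DUP      1 -1 -1
SWAP     1 -1 -1
SWAP     1 -1 -1
ROT      -1 -1 1
ADD      -1 0
OVER     -1 0 -1
NEG      -1 0 1
PUSH -6  -1 0 1 -6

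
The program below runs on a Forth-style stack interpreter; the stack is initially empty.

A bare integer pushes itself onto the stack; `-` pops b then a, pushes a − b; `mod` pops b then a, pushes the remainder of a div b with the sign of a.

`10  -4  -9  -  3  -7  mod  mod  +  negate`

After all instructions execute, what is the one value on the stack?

-12

10     -> [10]
-4     -> [10, -4]
-9     -> [10, -4, -9]
-      -> [10, 5]
3      -> [10, 5, 3]
-7     -> [10, 5, 3, -7]
mod    -> [10, 5, 3]
mod    -> [10, 2]
+      -> [12]
negate -> [-12]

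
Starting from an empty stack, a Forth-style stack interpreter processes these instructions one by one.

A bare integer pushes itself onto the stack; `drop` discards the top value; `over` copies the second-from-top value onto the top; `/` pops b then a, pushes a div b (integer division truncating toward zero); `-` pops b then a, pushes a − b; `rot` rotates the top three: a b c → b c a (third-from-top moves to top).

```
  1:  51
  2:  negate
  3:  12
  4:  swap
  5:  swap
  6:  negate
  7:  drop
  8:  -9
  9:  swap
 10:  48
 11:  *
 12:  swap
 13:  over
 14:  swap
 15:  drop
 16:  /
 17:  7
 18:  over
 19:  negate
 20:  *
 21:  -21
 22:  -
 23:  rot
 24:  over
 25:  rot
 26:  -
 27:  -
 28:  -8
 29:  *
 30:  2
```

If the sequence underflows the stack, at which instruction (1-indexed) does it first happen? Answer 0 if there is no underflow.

23

51      51
negate  -51
12      -51 12
swap    12 -51
swap    -51 12
negate  -51 -12
drop    -51
-9      -51 -9
swap    -9 -51
48      -9 -51 48
*       -9 -2448
swap    -2448 -9
over    -2448 -9 -2448
swap    -2448 -2448 -9
drop    -2448 -2448
/       1
7       1 7
over    1 7 1
negate  1 7 -1
*       1 -7
-21     1 -7 -21
-       1 14
rot  — needs 3 operands, stack has 2 → underflow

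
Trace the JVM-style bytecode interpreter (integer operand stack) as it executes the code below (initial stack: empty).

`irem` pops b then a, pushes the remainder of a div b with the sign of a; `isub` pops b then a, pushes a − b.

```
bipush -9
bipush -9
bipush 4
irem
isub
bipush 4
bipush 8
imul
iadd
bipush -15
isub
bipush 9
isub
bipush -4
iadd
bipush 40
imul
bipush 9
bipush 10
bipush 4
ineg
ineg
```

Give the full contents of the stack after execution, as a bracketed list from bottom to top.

bipush -9  : [-9]
bipush -9  : [-9, -9]
bipush 4   : [-9, -9, 4]
irem       : [-9, -1]
isub       : [-8]
bipush 4   : [-8, 4]
bipush 8   : [-8, 4, 8]
imul       : [-8, 32]
iadd       : [24]
bipush -15 : [24, -15]
isub       : [39]
bipush 9   : [39, 9]
isub       : [30]
bipush -4  : [30, -4]
iadd       : [26]
bipush 40  : [26, 40]
imul       : [1040]
bipush 9   : [1040, 9]
bipush 10  : [1040, 9, 10]
bipush 4   : [1040, 9, 10, 4]
ineg       : [1040, 9, 10, -4]
ineg       : [1040, 9, 10, 4]

[1040, 9, 10, 4]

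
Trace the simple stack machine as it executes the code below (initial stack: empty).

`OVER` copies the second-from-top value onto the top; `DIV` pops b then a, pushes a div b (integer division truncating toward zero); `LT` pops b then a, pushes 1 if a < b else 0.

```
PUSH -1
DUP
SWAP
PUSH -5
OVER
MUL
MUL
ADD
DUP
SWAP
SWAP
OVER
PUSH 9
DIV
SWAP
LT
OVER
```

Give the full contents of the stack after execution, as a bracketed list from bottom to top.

[-6, 0, -6]

PUSH -1 → [-1]
DUP     → [-1, -1]
SWAP    → [-1, -1]
PUSH -5 → [-1, -1, -5]
OVER    → [-1, -1, -5, -1]
MUL     → [-1, -1, 5]
MUL     → [-1, -5]
ADD     → [-6]
DUP     → [-6, -6]
SWAP    → [-6, -6]
SWAP    → [-6, -6]
OVER    → [-6, -6, -6]
PUSH 9  → [-6, -6, -6, 9]
DIV     → [-6, -6, 0]
SWAP    → [-6, 0, -6]
LT      → [-6, 0]
OVER    → [-6, 0, -6]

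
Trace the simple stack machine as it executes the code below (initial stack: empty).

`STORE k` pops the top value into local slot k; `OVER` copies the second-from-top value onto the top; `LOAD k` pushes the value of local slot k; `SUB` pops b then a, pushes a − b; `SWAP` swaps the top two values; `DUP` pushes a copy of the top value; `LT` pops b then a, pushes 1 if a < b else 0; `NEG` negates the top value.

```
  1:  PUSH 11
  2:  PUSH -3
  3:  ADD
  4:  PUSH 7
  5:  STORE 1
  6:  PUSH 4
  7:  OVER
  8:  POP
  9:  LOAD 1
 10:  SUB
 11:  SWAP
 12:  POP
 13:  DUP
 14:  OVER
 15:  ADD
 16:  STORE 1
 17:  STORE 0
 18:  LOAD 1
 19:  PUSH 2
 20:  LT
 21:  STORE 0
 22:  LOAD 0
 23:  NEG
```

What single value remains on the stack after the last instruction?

PUSH 11 -> 11
PUSH -3 -> 11 -3
ADD     -> 8
PUSH 7  -> 8 7
STORE 1 -> 8
PUSH 4  -> 8 4
OVER    -> 8 4 8
POP     -> 8 4
LOAD 1  -> 8 4 7
SUB     -> 8 -3
SWAP    -> -3 8
POP     -> -3
DUP     -> -3 -3
OVER    -> -3 -3 -3
ADD     -> -3 -6
STORE 1 -> -3
STORE 0 -> (empty)
LOAD 1  -> -6
PUSH 2  -> -6 2
LT      -> 1
STORE 0 -> (empty)
LOAD 0  -> 1
NEG     -> -1

-1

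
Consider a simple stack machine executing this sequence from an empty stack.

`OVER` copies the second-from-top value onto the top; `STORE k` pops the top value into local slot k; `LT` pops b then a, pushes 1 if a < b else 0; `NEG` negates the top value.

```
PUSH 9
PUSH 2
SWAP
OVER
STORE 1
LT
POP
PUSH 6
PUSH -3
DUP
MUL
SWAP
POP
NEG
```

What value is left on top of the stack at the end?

PUSH 9   [9]
PUSH 2   [9, 2]
SWAP     [2, 9]
OVER     [2, 9, 2]
STORE 1  [2, 9]
LT       [1]
POP      []
PUSH 6   [6]
PUSH -3  [6, -3]
DUP      [6, -3, -3]
MUL      [6, 9]
SWAP     [9, 6]
POP      [9]
NEG      [-9]

-9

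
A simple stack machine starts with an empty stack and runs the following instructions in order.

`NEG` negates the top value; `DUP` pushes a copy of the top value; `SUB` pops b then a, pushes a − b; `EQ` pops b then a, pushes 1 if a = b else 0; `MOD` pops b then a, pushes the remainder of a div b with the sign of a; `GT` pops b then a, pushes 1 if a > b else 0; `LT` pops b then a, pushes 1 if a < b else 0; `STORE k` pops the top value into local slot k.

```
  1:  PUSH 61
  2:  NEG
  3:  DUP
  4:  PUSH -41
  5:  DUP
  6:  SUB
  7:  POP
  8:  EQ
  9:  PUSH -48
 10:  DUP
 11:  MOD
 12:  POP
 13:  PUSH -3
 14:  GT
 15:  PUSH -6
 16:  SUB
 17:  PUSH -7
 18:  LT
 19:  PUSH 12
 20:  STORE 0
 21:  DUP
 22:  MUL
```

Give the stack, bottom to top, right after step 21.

PUSH 61   [61]
NEG       [-61]
DUP       [-61, -61]
PUSH -41  [-61, -61, -41]
DUP       [-61, -61, -41, -41]
SUB       [-61, -61, 0]
POP       [-61, -61]
EQ        [1]
PUSH -48  [1, -48]
DUP       [1, -48, -48]
MOD       [1, 0]
POP       [1]
PUSH -3   [1, -3]
GT        [1]
PUSH -6   [1, -6]
SUB       [7]
PUSH -7   [7, -7]
LT        [0]
PUSH 12   [0, 12]
STORE 0   [0]
DUP       [0, 0]

[0, 0]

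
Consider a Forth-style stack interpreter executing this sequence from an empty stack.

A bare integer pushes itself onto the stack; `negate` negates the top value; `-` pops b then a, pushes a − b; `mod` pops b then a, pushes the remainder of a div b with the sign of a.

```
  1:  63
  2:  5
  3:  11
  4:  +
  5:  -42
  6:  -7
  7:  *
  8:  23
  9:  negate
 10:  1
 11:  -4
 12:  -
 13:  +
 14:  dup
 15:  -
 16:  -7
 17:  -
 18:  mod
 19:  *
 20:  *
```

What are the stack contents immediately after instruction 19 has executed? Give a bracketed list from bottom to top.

[63, 0]

63     → 63
5      → 63 5
11     → 63 5 11
+      → 63 16
-42    → 63 16 -42
-7     → 63 16 -42 -7
*      → 63 16 294
23     → 63 16 294 23
negate → 63 16 294 -23
1      → 63 16 294 -23 1
-4     → 63 16 294 -23 1 -4
-      → 63 16 294 -23 5
+      → 63 16 294 -18
dup    → 63 16 294 -18 -18
-      → 63 16 294 0
-7     → 63 16 294 0 -7
-      → 63 16 294 7
mod    → 63 16 0
*      → 63 0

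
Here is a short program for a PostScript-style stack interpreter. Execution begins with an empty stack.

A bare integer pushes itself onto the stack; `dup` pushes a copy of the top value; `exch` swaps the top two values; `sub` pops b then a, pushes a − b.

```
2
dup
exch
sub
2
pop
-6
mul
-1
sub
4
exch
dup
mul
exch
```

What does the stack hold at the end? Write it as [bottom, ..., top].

[1, 4]

2    -> 2
dup  -> 2 2
exch -> 2 2
sub  -> 0
2    -> 0 2
pop  -> 0
-6   -> 0 -6
mul  -> 0
-1   -> 0 -1
sub  -> 1
4    -> 1 4
exch -> 4 1
dup  -> 4 1 1
mul  -> 4 1
exch -> 1 4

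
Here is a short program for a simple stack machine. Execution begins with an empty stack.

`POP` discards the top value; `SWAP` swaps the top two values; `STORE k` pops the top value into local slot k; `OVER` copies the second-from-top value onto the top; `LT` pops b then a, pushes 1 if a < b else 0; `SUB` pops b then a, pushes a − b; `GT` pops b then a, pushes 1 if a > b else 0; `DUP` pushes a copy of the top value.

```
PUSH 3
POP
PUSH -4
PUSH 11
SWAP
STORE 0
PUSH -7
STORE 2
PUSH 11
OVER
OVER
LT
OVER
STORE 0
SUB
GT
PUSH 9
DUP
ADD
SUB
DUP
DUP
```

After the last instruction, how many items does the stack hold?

3

PUSH 3  : [3]
POP     : []
PUSH -4 : [-4]
PUSH 11 : [-4, 11]
SWAP    : [11, -4]
STORE 0 : [11]
PUSH -7 : [11, -7]
STORE 2 : [11]
PUSH 11 : [11, 11]
OVER    : [11, 11, 11]
OVER    : [11, 11, 11, 11]
LT      : [11, 11, 0]
OVER    : [11, 11, 0, 11]
STORE 0 : [11, 11, 0]
SUB     : [11, 11]
GT      : [0]
PUSH 9  : [0, 9]
DUP     : [0, 9, 9]
ADD     : [0, 18]
SUB     : [-18]
DUP     : [-18, -18]
DUP     : [-18, -18, -18]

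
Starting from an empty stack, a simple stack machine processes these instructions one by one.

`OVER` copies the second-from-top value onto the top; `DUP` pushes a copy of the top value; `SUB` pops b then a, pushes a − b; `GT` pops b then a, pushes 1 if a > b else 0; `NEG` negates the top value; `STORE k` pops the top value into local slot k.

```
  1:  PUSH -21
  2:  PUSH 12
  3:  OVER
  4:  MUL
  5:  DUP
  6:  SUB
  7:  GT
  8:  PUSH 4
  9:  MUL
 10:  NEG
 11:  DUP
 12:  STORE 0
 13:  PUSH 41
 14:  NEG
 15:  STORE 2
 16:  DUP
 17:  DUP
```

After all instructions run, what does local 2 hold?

-41

PUSH -21 → -21
PUSH 12  → -21 12
OVER     → -21 12 -21
MUL      → -21 -252
DUP      → -21 -252 -252
SUB      → -21 0
GT       → 0
PUSH 4   → 0 4
MUL      → 0
NEG      → 0
DUP      → 0 0
STORE 0  → 0
PUSH 41  → 0 41
NEG      → 0 -41
STORE 2  → 0
DUP      → 0 0
DUP      → 0 0 0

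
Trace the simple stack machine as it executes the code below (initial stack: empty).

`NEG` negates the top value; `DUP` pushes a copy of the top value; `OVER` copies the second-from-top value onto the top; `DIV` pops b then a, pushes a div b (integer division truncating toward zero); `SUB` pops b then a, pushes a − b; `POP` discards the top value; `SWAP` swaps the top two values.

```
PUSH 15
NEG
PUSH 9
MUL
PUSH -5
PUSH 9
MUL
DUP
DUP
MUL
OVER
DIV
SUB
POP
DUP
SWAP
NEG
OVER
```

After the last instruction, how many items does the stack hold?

PUSH 15 → [15]
NEG     → [-15]
PUSH 9  → [-15, 9]
MUL     → [-135]
PUSH -5 → [-135, -5]
PUSH 9  → [-135, -5, 9]
MUL     → [-135, -45]
DUP     → [-135, -45, -45]
DUP     → [-135, -45, -45, -45]
MUL     → [-135, -45, 2025]
OVER    → [-135, -45, 2025, -45]
DIV     → [-135, -45, -45]
SUB     → [-135, 0]
POP     → [-135]
DUP     → [-135, -135]
SWAP    → [-135, -135]
NEG     → [-135, 135]
OVER    → [-135, 135, -135]

3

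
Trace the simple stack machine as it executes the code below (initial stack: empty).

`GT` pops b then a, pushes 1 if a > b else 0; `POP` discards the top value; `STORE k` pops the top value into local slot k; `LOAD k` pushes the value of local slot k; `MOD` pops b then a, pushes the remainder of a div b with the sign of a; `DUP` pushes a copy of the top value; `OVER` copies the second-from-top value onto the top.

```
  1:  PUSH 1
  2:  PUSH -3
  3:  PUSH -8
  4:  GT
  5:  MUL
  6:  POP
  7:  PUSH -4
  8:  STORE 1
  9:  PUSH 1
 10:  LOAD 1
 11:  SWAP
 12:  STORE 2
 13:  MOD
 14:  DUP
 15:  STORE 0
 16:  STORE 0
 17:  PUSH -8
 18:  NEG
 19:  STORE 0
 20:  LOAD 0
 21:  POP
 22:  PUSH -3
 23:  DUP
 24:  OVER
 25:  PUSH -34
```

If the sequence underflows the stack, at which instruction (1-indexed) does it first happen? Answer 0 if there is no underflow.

PUSH 1   1
PUSH -3  1 -3
PUSH -8  1 -3 -8
GT       1 1
MUL      1
POP      (empty)
PUSH -4  -4
STORE 1  (empty)
PUSH 1   1
LOAD 1   1 -4
SWAP     -4 1
STORE 2  -4
MOD  — needs 2 operands, stack has 1 → underflow

13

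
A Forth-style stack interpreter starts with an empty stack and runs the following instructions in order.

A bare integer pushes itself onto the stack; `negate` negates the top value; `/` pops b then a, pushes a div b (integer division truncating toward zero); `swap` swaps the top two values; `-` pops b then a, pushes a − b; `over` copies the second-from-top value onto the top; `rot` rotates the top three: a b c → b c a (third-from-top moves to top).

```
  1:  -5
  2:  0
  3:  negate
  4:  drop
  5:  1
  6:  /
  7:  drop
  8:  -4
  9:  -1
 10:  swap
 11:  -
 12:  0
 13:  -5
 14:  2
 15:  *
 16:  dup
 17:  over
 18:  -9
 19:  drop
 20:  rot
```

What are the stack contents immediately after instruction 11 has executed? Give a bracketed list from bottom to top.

[3]

-5      [-5]
0       [-5, 0]
negate  [-5, 0]
drop    [-5]
1       [-5, 1]
/       [-5]
drop    []
-4      [-4]
-1      [-4, -1]
swap    [-1, -4]
-       [3]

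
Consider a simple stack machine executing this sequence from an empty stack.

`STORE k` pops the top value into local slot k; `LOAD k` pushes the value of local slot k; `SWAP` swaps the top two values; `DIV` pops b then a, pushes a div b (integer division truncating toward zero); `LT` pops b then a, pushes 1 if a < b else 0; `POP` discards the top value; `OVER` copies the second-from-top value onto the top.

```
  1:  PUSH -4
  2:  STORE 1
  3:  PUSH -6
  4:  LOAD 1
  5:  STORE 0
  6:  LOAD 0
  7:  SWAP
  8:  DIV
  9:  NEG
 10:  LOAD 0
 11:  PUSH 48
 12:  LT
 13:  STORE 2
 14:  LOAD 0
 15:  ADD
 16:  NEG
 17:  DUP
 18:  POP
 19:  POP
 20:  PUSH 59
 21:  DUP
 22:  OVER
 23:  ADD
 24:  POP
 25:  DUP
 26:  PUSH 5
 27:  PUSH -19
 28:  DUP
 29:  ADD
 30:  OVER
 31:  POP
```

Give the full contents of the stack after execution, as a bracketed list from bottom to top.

[59, 59, 5, -38]

PUSH -4   -4
STORE 1   (empty)
PUSH -6   -6
LOAD 1    -6 -4
STORE 0   -6
LOAD 0    -6 -4
SWAP      -4 -6
DIV       0
NEG       0
LOAD 0    0 -4
PUSH 48   0 -4 48
LT        0 1
STORE 2   0
LOAD 0    0 -4
ADD       -4
NEG       4
DUP       4 4
POP       4
POP       (empty)
PUSH 59   59
DUP       59 59
OVER      59 59 59
ADD       59 118
POP       59
DUP       59 59
PUSH 5    59 59 5
PUSH -19  59 59 5 -19
DUP       59 59 5 -19 -19
ADD       59 59 5 -38
OVER      59 59 5 -38 5
POP       59 59 5 -38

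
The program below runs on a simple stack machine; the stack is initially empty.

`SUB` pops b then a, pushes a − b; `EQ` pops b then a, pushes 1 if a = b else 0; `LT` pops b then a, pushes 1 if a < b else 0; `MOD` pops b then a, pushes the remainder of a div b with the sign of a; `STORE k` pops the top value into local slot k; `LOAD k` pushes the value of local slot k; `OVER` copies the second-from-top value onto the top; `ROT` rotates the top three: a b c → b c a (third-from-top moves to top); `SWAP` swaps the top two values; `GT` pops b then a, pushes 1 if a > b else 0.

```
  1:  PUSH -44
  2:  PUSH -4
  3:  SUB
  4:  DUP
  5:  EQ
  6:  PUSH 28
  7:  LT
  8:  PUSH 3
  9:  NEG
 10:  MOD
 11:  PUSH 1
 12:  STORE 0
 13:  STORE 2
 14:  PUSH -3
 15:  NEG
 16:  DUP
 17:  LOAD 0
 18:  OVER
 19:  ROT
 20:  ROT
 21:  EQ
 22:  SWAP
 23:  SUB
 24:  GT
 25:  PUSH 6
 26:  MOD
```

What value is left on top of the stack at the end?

PUSH -44 : -44
PUSH -4  : -44 -4
SUB      : -40
DUP      : -40 -40
EQ       : 1
PUSH 28  : 1 28
LT       : 1
PUSH 3   : 1 3
NEG      : 1 -3
MOD      : 1
PUSH 1   : 1 1
STORE 0  : 1
STORE 2  : (empty)
PUSH -3  : -3
NEG      : 3
DUP      : 3 3
LOAD 0   : 3 3 1
OVER     : 3 3 1 3
ROT      : 3 1 3 3
ROT      : 3 3 3 1
EQ       : 3 3 0
SWAP     : 3 0 3
SUB      : 3 -3
GT       : 1
PUSH 6   : 1 6
MOD      : 1

1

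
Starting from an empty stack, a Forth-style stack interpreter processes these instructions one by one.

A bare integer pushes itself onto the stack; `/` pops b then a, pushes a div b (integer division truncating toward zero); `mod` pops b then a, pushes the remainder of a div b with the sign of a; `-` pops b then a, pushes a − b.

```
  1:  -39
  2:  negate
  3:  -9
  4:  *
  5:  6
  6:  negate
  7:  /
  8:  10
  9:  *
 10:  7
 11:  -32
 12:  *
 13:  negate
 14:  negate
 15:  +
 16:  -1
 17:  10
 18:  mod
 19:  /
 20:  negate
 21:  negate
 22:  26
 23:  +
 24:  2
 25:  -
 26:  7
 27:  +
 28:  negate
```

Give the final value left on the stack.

325

-39     -39
negate  39
-9      39 -9
*       -351
6       -351 6
negate  -351 -6
/       58
10      58 10
*       580
7       580 7
-32     580 7 -32
*       580 -224
negate  580 224
negate  580 -224
+       356
-1      356 -1
10      356 -1 10
mod     356 -1
/       -356
negate  356
negate  -356
26      -356 26
+       -330
2       -330 2
-       -332
7       -332 7
+       -325
negate  325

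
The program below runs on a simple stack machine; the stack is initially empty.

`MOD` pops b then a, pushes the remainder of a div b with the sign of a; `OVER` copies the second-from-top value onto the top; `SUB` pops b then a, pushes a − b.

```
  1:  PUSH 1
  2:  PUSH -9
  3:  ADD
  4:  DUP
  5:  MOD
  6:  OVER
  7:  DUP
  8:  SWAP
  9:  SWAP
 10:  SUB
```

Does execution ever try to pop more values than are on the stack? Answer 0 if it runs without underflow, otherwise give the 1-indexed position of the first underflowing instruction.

PUSH 1   1
PUSH -9  1 -9
ADD      -8
DUP      -8 -8
MOD      0
OVER  — needs 2 operands, stack has 1 → underflow

6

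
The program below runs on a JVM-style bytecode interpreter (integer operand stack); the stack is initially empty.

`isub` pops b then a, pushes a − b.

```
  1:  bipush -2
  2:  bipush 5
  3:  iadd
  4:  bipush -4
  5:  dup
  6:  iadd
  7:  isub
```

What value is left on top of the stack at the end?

11

bipush -2 → -2
bipush 5  → -2 5
iadd      → 3
bipush -4 → 3 -4
dup       → 3 -4 -4
iadd      → 3 -8
isub      → 11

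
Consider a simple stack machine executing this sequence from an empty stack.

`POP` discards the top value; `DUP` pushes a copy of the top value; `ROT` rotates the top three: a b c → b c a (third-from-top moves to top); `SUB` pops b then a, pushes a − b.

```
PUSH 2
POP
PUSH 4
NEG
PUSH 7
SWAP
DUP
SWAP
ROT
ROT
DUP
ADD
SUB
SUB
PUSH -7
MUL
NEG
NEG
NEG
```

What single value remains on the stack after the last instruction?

-133

PUSH 2  → [2]
POP     → []
PUSH 4  → [4]
NEG     → [-4]
PUSH 7  → [-4, 7]
SWAP    → [7, -4]
DUP     → [7, -4, -4]
SWAP    → [7, -4, -4]
ROT     → [-4, -4, 7]
ROT     → [-4, 7, -4]
DUP     → [-4, 7, -4, -4]
ADD     → [-4, 7, -8]
SUB     → [-4, 15]
SUB     → [-19]
PUSH -7 → [-19, -7]
MUL     → [133]
NEG     → [-133]
NEG     → [133]
NEG     → [-133]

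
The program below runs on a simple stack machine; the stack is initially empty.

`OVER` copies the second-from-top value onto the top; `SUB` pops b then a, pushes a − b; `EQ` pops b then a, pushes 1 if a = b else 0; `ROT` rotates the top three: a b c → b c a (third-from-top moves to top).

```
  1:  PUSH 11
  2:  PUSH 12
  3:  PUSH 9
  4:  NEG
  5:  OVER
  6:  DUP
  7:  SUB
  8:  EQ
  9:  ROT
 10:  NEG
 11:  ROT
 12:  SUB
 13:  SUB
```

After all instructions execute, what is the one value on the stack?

23

PUSH 11 : [11]
PUSH 12 : [11, 12]
PUSH 9  : [11, 12, 9]
NEG     : [11, 12, -9]
OVER    : [11, 12, -9, 12]
DUP     : [11, 12, -9, 12, 12]
SUB     : [11, 12, -9, 0]
EQ      : [11, 12, 0]
ROT     : [12, 0, 11]
NEG     : [12, 0, -11]
ROT     : [0, -11, 12]
SUB     : [0, -23]
SUB     : [23]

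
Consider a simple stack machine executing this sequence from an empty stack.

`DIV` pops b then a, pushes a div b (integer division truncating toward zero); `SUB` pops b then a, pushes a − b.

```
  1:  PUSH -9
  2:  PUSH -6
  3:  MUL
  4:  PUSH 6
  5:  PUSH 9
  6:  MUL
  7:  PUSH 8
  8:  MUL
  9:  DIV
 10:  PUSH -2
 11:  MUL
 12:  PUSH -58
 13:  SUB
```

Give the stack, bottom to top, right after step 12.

PUSH -9  → [-9]
PUSH -6  → [-9, -6]
MUL      → [54]
PUSH 6   → [54, 6]
PUSH 9   → [54, 6, 9]
MUL      → [54, 54]
PUSH 8   → [54, 54, 8]
MUL      → [54, 432]
DIV      → [0]
PUSH -2  → [0, -2]
MUL      → [0]
PUSH -58 → [0, -58]

[0, -58]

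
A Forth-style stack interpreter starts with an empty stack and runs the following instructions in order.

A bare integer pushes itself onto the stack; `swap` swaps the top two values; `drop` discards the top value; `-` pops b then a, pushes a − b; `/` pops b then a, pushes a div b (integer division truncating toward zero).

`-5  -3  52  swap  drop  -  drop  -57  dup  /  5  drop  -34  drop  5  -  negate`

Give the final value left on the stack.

-5      -5
-3      -5 -3
52      -5 -3 52
swap    -5 52 -3
drop    -5 52
-       -57
drop    (empty)
-57     -57
dup     -57 -57
/       1
5       1 5
drop    1
-34     1 -34
drop    1
5       1 5
-       -4
negate  4

4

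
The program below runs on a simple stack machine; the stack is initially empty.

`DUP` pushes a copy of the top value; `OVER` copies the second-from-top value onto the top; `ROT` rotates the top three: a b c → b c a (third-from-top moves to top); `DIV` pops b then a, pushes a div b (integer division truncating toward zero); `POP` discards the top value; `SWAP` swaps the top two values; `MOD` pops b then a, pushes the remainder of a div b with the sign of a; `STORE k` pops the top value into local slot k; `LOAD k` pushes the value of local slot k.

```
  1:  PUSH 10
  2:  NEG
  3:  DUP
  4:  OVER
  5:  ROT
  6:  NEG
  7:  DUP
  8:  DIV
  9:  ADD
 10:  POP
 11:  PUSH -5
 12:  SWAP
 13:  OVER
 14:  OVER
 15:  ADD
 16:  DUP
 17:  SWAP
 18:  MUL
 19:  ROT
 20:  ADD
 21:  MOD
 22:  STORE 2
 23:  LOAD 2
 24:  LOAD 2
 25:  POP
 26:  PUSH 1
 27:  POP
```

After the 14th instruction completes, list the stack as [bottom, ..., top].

[-5, -10, -5, -10]

PUSH 10  [10]
NEG      [-10]
DUP      [-10, -10]
OVER     [-10, -10, -10]
ROT      [-10, -10, -10]
NEG      [-10, -10, 10]
DUP      [-10, -10, 10, 10]
DIV      [-10, -10, 1]
ADD      [-10, -9]
POP      [-10]
PUSH -5  [-10, -5]
SWAP     [-5, -10]
OVER     [-5, -10, -5]
OVER     [-5, -10, -5, -10]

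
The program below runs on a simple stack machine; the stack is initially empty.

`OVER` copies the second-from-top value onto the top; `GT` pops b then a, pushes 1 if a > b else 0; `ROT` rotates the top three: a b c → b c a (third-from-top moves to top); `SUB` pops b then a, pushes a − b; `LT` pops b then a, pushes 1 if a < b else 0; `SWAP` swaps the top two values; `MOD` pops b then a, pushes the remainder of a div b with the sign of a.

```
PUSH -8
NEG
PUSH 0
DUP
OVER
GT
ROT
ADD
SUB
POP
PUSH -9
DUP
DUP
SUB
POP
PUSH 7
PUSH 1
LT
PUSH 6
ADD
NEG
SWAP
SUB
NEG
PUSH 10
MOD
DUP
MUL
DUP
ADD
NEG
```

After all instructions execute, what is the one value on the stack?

PUSH -8  -8
NEG      8
PUSH 0   8 0
DUP      8 0 0
OVER     8 0 0 0
GT       8 0 0
ROT      0 0 8
ADD      0 8
SUB      -8
POP      (empty)
PUSH -9  -9
DUP      -9 -9
DUP      -9 -9 -9
SUB      -9 0
POP      -9
PUSH 7   -9 7
PUSH 1   -9 7 1
LT       -9 0
PUSH 6   -9 0 6
ADD      -9 6
NEG      -9 -6
SWAP     -6 -9
SUB      3
NEG      -3
PUSH 10  -3 10
MOD      -3
DUP      -3 -3
MUL      9
DUP      9 9
ADD      18
NEG      -18

-18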